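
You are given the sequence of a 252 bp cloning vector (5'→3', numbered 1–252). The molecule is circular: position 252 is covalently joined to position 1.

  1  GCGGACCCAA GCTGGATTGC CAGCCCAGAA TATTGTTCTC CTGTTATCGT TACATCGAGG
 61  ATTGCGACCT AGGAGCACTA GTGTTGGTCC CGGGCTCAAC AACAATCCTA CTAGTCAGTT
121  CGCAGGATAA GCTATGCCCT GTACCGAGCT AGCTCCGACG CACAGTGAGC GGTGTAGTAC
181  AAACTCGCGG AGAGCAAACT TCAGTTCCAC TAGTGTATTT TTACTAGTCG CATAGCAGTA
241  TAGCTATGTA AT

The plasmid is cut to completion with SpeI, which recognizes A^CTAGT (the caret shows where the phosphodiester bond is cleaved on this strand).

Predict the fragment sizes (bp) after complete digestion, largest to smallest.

SpeI sites (ACTAGT) start at positions 77, 110, 209, 223.
SpeI cuts after the first base of each site, so after positions 77, 110, 209, 223.
Circular molecule, 4 cuts → 4 fragments:
  78–110 → 33 bp
  111–209 → 99 bp
  210–223 → 14 bp
  224–252 then 1–77 → 29 + 77 = 106 bp
Sorted largest to smallest: 106, 99, 33, 14 bp.

106, 99, 33, 14 bp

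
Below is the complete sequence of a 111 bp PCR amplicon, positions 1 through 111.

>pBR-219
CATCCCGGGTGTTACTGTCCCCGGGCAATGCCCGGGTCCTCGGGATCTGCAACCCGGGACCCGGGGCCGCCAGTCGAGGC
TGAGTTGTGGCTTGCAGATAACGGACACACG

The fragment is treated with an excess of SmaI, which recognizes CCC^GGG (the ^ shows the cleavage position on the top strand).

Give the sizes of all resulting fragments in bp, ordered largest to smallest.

SmaI sites (CCCGGG) start at positions 4, 20, 31, 53, 60.
SmaI cuts after base 3 of each site, so after positions 6, 22, 33, 55, 62.
Linear molecule, 5 cuts → 6 fragments:
  1–6 → 6 bp
  7–22 → 16 bp
  23–33 → 11 bp
  34–55 → 22 bp
  56–62 → 7 bp
  63–111 → 49 bp
Sorted largest to smallest: 49, 22, 16, 11, 7, 6 bp.

49, 22, 16, 11, 7, 6 bp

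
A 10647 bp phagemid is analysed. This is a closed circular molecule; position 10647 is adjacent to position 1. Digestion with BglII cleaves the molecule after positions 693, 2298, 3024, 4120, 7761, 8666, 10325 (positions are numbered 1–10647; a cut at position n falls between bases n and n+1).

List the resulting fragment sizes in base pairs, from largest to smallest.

3641, 1659, 1605, 1096, 1015, 905, 726 bp

Circular molecule, 7 cuts → 7 fragments:
  2298 − 693 = 1605 bp
  3024 − 2298 = 726 bp
  4120 − 3024 = 1096 bp
  7761 − 4120 = 3641 bp
  8666 − 7761 = 905 bp
  10325 − 8666 = 1659 bp
  wrap: 10647 − 10325 + 693 = 1015 bp
Sorted largest to smallest: 3641, 1659, 1605, 1096, 1015, 905, 726 bp.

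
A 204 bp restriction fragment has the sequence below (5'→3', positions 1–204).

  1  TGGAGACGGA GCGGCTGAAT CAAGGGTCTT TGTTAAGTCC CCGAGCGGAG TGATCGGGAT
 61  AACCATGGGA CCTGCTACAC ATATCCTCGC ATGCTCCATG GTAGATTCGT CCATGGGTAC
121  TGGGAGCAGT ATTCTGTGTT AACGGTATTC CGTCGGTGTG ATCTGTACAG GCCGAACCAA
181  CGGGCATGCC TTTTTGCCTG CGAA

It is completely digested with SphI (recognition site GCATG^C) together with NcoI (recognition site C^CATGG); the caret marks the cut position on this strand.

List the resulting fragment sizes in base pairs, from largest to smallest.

SphI sites (GCATGC) start at positions 89, 184.
SphI cuts after base 5 of each site (before the last base), so after positions 93, 188.
NcoI sites (CCATGG) start at positions 63, 96, 111.
NcoI cuts after the first base of each site, so after positions 63, 96, 111.
Combined cut positions: 63, 93, 96, 111, 188.
Linear molecule, 5 cuts → 6 fragments:
  1–63 → 63 bp
  64–93 → 30 bp
  94–96 → 3 bp
  97–111 → 15 bp
  112–188 → 77 bp
  189–204 → 16 bp
Sorted largest to smallest: 77, 63, 30, 16, 15, 3 bp.

77, 63, 30, 16, 15, 3 bp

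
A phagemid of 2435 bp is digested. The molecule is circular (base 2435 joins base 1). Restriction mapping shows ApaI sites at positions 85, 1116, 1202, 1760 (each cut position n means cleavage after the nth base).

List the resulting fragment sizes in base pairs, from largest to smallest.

1031, 760, 558, 86 bp

Circular molecule, 4 cuts → 4 fragments:
  1116 − 85 = 1031 bp
  1202 − 1116 = 86 bp
  1760 − 1202 = 558 bp
  wrap: 2435 − 1760 + 85 = 760 bp
Sorted largest to smallest: 1031, 760, 558, 86 bp.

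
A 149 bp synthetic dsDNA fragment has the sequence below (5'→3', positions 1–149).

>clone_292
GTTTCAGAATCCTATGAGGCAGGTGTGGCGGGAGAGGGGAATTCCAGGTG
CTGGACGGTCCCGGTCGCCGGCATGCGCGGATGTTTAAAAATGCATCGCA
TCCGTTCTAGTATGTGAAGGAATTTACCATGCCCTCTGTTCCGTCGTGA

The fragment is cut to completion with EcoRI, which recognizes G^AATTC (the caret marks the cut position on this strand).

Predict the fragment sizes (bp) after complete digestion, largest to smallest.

110, 39 bp

The EcoRI site (GAATTC) starts at position 39.
EcoRI cuts after the first base of each site, so after position 39.
Linear molecule, 1 cut → 2 fragments:
  1–39 → 39 bp
  40–149 → 110 bp
Sorted largest to smallest: 110, 39 bp.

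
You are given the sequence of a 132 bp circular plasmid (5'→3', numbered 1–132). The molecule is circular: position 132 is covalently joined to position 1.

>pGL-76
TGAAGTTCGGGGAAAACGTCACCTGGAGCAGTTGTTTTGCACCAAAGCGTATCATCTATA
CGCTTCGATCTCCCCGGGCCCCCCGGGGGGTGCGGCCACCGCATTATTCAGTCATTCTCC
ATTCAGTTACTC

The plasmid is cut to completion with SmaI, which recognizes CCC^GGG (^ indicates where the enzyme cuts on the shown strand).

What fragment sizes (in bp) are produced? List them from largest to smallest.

SmaI sites (CCCGGG) start at positions 73, 82.
SmaI cuts after base 3 of each site, so after positions 75, 84.
Circular molecule, 2 cuts → 2 fragments:
  76–84 → 9 bp
  85–132 then 1–75 → 48 + 75 = 123 bp
Sorted largest to smallest: 123, 9 bp.

123, 9 bp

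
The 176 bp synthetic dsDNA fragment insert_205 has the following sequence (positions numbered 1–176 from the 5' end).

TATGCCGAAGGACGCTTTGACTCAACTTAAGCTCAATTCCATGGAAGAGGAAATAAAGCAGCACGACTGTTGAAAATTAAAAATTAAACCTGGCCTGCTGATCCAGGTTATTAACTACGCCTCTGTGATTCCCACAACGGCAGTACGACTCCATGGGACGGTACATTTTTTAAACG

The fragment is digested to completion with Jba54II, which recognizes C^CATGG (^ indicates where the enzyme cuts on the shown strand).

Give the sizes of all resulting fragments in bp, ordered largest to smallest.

112, 39, 25 bp

Jba54II sites (CCATGG) start at positions 39, 151.
Jba54II cuts after the first base of each site, so after positions 39, 151.
Linear molecule, 2 cuts → 3 fragments:
  1–39 → 39 bp
  40–151 → 112 bp
  152–176 → 25 bp
Sorted largest to smallest: 112, 39, 25 bp.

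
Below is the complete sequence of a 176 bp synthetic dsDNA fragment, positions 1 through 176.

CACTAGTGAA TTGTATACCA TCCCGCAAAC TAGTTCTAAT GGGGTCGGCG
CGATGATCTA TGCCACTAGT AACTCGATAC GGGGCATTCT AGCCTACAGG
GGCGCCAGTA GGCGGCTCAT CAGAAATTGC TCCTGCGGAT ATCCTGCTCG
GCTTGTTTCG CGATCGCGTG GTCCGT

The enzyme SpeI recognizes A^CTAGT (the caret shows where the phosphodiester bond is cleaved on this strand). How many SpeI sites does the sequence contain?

3

ACTAGT occurs starting at positions 2, 29, 65.
SpeI cuts at 3 sites.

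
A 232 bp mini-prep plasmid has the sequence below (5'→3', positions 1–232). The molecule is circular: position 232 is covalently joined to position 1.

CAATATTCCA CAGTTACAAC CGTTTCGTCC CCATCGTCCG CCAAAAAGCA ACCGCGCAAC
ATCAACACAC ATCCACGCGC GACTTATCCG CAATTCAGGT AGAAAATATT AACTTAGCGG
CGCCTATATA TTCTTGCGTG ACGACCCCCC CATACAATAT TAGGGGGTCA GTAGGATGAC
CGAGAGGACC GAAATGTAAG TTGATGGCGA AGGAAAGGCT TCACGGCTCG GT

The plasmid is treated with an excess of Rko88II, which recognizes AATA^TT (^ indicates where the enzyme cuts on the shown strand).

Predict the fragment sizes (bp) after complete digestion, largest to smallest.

103, 78, 51 bp

Rko88II sites (AATATT) start at positions 2, 105, 156.
Rko88II cuts after base 4 of each site, so after positions 5, 108, 159.
Circular molecule, 3 cuts → 3 fragments:
  6–108 → 103 bp
  109–159 → 51 bp
  160–232 then 1–5 → 73 + 5 = 78 bp
Sorted largest to smallest: 103, 78, 51 bp.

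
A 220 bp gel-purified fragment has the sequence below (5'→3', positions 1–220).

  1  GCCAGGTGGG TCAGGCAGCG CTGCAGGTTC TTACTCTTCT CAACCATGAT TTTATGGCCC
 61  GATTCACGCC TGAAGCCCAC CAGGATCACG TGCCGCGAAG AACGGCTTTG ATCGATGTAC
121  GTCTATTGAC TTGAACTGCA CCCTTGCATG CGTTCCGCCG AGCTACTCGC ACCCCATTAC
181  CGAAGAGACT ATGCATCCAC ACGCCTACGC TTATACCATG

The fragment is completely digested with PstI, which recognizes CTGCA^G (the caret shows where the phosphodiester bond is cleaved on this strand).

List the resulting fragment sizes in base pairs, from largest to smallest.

The PstI site (CTGCAG) starts at position 21.
PstI cuts after base 5 of each site (before the last base), so after position 25.
Linear molecule, 1 cut → 2 fragments:
  1–25 → 25 bp
  26–220 → 195 bp
Sorted largest to smallest: 195, 25 bp.

195, 25 bp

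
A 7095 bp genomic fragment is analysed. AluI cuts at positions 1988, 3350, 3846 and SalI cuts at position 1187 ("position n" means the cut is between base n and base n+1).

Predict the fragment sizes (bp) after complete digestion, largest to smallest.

3249, 1362, 1187, 801, 496 bp

Combined cut positions (sorted): 1187, 1988, 3350, 3846.
Linear molecule, 4 cuts → 5 fragments:
  1187 − 0 = 1187 bp
  1988 − 1187 = 801 bp
  3350 − 1988 = 1362 bp
  3846 − 3350 = 496 bp
  7095 − 3846 = 3249 bp
Sorted largest to smallest: 3249, 1362, 1187, 801, 496 bp.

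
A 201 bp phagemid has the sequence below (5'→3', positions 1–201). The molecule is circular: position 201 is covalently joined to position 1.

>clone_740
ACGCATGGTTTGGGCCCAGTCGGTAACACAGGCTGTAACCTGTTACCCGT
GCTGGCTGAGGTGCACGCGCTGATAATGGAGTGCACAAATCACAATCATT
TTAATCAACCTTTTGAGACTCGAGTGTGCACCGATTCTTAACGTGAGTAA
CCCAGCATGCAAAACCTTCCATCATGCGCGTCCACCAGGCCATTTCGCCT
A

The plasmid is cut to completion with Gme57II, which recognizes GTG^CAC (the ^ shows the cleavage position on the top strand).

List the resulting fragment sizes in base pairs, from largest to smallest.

Gme57II sites (GTGCAC) start at positions 61, 81, 126.
Gme57II cuts after base 3 of each site, so after positions 63, 83, 128.
Circular molecule, 3 cuts → 3 fragments:
  64–83 → 20 bp
  84–128 → 45 bp
  129–201 then 1–63 → 73 + 63 = 136 bp
Sorted largest to smallest: 136, 45, 20 bp.

136, 45, 20 bp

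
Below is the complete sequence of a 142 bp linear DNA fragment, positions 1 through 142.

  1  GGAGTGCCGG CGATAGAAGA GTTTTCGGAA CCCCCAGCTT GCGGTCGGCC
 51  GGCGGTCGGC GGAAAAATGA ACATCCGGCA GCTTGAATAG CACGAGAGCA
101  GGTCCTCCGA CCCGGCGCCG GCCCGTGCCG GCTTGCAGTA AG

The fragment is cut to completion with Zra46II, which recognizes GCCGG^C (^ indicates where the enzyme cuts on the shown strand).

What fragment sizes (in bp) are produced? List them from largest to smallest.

69, 42, 11, 10, 10 bp

Zra46II sites (GCCGGC) start at positions 6, 48, 117, 127.
Zra46II cuts after base 5 of each site (before the last base), so after positions 10, 52, 121, 131.
Linear molecule, 4 cuts → 5 fragments:
  1–10 → 10 bp
  11–52 → 42 bp
  53–121 → 69 bp
  122–131 → 10 bp
  132–142 → 11 bp
Sorted largest to smallest: 69, 42, 11, 10, 10 bp.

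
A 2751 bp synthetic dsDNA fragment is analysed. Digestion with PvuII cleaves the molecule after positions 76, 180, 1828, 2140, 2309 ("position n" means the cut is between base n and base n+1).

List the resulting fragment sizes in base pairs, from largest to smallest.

1648, 442, 312, 169, 104, 76 bp

Linear molecule, 5 cuts → 6 fragments:
  76 − 0 = 76 bp
  180 − 76 = 104 bp
  1828 − 180 = 1648 bp
  2140 − 1828 = 312 bp
  2309 − 2140 = 169 bp
  2751 − 2309 = 442 bp
Sorted largest to smallest: 1648, 442, 312, 169, 104, 76 bp.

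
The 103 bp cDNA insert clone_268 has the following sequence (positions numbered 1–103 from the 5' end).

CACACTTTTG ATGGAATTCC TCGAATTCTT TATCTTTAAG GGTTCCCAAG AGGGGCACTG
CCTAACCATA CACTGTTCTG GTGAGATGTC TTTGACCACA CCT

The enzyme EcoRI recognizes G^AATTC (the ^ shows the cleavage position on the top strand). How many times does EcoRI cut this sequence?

GAATTC occurs starting at positions 14, 23.
EcoRI cuts at 2 sites.

2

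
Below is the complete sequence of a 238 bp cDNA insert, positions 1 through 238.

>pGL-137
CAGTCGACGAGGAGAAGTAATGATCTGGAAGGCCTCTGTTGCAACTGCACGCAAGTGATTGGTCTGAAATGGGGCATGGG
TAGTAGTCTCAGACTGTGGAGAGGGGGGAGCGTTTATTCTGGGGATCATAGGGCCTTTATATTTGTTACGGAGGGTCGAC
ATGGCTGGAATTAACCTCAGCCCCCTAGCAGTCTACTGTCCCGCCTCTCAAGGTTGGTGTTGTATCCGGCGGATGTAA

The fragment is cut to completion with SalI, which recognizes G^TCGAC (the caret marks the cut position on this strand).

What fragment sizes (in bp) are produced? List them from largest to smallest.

152, 83, 3 bp

SalI sites (GTCGAC) start at positions 3, 155.
SalI cuts after the first base of each site, so after positions 3, 155.
Linear molecule, 2 cuts → 3 fragments:
  1–3 → 3 bp
  4–155 → 152 bp
  156–238 → 83 bp
Sorted largest to smallest: 152, 83, 3 bp.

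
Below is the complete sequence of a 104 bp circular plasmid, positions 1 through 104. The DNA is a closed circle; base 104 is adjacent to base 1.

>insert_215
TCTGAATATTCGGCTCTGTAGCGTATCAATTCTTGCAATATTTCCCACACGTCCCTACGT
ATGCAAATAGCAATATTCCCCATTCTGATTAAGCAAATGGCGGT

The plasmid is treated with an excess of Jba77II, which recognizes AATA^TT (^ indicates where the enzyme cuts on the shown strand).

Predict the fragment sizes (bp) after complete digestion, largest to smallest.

Jba77II sites (AATATT) start at positions 5, 37, 72.
Jba77II cuts after base 4 of each site, so after positions 8, 40, 75.
Circular molecule, 3 cuts → 3 fragments:
  9–40 → 32 bp
  41–75 → 35 bp
  76–104 then 1–8 → 29 + 8 = 37 bp
Sorted largest to smallest: 37, 35, 32 bp.

37, 35, 32 bp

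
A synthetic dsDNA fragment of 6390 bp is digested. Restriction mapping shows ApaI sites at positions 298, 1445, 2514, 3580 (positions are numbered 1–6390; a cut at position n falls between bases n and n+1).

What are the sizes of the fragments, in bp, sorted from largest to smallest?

2810, 1147, 1069, 1066, 298 bp

Linear molecule, 4 cuts → 5 fragments:
  298 − 0 = 298 bp
  1445 − 298 = 1147 bp
  2514 − 1445 = 1069 bp
  3580 − 2514 = 1066 bp
  6390 − 3580 = 2810 bp
Sorted largest to smallest: 2810, 1147, 1069, 1066, 298 bp.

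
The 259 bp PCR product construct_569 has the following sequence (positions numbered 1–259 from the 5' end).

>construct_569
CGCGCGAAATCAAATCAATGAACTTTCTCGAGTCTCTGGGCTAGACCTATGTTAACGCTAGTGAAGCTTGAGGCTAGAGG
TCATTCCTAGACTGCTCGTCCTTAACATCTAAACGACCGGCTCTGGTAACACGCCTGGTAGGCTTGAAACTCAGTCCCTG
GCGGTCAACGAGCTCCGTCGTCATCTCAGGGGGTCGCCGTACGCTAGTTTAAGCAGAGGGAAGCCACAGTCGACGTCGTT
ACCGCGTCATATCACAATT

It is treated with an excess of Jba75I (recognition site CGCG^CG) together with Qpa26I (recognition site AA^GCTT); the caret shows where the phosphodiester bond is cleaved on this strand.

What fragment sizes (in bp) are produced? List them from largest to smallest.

194, 61, 4 bp

The Jba75I site (CGCGCG) starts at position 1.
Jba75I cuts after base 4 of each site, so after position 4.
The Qpa26I site (AAGCTT) starts at position 64.
Qpa26I cuts after base 2 of each site, so after position 65.
Combined cut positions: 4, 65.
Linear molecule, 2 cuts → 3 fragments:
  1–4 → 4 bp
  5–65 → 61 bp
  66–259 → 194 bp
Sorted largest to smallest: 194, 61, 4 bp.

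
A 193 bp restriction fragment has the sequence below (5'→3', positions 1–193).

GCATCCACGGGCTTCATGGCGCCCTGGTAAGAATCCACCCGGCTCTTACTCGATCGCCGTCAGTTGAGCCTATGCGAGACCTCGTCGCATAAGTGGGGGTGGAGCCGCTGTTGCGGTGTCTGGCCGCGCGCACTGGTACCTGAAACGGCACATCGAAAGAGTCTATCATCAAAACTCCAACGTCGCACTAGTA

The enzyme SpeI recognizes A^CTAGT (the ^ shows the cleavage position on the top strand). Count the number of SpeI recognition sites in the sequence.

1

ACTAGT occurs starting at position 187.
SpeI cuts at 1 site.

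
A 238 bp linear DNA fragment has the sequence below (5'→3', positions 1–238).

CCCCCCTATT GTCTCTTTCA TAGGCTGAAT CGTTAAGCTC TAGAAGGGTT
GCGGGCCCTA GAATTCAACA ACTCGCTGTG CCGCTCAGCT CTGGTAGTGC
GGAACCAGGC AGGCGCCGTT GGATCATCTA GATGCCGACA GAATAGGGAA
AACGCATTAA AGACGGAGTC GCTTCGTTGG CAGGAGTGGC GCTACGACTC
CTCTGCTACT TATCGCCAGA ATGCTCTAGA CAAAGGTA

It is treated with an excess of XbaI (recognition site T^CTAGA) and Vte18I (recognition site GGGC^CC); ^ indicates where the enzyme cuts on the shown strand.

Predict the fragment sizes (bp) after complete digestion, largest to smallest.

XbaI sites (TCTAGA) start at positions 39, 127, 225.
XbaI cuts after the first base of each site, so after positions 39, 127, 225.
The Vte18I site (GGGCCC) starts at position 53.
Vte18I cuts after base 4 of each site, so after position 56.
Combined cut positions: 39, 56, 127, 225.
Linear molecule, 4 cuts → 5 fragments:
  1–39 → 39 bp
  40–56 → 17 bp
  57–127 → 71 bp
  128–225 → 98 bp
  226–238 → 13 bp
Sorted largest to smallest: 98, 71, 39, 17, 13 bp.

98, 71, 39, 17, 13 bp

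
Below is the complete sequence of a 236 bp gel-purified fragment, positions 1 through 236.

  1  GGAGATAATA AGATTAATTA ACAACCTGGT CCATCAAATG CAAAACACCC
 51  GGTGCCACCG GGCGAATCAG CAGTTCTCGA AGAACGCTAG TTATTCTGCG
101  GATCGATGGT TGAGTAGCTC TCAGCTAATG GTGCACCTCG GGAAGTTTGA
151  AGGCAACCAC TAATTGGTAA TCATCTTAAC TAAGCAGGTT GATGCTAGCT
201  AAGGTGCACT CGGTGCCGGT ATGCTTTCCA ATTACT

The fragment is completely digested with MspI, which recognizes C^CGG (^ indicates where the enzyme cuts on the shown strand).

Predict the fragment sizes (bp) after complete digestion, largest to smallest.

158, 49, 20, 9 bp

MspI sites (CCGG) start at positions 49, 58, 216.
MspI cuts after the first base of each site, so after positions 49, 58, 216.
Linear molecule, 3 cuts → 4 fragments:
  1–49 → 49 bp
  50–58 → 9 bp
  59–216 → 158 bp
  217–236 → 20 bp
Sorted largest to smallest: 158, 49, 20, 9 bp.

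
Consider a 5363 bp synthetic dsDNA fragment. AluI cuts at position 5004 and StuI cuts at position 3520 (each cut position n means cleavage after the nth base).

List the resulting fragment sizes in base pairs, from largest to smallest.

Combined cut positions (sorted): 3520, 5004.
Linear molecule, 2 cuts → 3 fragments:
  3520 − 0 = 3520 bp
  5004 − 3520 = 1484 bp
  5363 − 5004 = 359 bp
Sorted largest to smallest: 3520, 1484, 359 bp.

3520, 1484, 359 bp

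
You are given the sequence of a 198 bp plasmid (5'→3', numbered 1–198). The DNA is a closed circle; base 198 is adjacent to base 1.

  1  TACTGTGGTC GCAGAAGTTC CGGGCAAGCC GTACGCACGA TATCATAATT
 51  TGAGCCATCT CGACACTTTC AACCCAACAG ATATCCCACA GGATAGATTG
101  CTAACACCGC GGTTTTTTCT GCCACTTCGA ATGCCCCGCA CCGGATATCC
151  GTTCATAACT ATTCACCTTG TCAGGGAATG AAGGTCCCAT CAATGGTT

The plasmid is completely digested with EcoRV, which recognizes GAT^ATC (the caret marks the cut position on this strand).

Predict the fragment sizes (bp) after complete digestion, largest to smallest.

EcoRV sites (GATATC) start at positions 39, 80, 144.
EcoRV cuts after base 3 of each site, so after positions 41, 82, 146.
Circular molecule, 3 cuts → 3 fragments:
  42–82 → 41 bp
  83–146 → 64 bp
  147–198 then 1–41 → 52 + 41 = 93 bp
Sorted largest to smallest: 93, 64, 41 bp.

93, 64, 41 bp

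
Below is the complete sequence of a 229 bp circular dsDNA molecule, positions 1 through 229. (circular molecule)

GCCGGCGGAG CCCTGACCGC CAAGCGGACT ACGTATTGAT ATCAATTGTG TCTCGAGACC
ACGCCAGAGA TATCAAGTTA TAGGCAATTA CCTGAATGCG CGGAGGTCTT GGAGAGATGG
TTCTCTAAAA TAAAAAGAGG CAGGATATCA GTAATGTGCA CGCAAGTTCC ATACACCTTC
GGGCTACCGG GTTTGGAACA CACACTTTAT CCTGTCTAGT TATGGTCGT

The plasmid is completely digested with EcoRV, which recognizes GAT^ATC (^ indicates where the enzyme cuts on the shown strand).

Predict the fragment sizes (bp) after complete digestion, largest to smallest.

123, 75, 31 bp

EcoRV sites (GATATC) start at positions 38, 69, 144.
EcoRV cuts after base 3 of each site, so after positions 40, 71, 146.
Circular molecule, 3 cuts → 3 fragments:
  41–71 → 31 bp
  72–146 → 75 bp
  147–229 then 1–40 → 83 + 40 = 123 bp
Sorted largest to smallest: 123, 75, 31 bp.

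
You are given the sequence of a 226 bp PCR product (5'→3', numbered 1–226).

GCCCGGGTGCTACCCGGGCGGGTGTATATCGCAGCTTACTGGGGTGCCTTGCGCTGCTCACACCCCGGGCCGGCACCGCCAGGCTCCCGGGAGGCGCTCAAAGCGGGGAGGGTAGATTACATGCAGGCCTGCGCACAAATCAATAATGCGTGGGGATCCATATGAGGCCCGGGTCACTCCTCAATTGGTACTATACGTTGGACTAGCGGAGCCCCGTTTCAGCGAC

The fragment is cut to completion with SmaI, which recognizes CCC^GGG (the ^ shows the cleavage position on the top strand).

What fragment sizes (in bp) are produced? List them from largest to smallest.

SmaI sites (CCCGGG) start at positions 2, 13, 64, 86, 168.
SmaI cuts after base 3 of each site, so after positions 4, 15, 66, 88, 170.
Linear molecule, 5 cuts → 6 fragments:
  1–4 → 4 bp
  5–15 → 11 bp
  16–66 → 51 bp
  67–88 → 22 bp
  89–170 → 82 bp
  171–226 → 56 bp
Sorted largest to smallest: 82, 56, 51, 22, 11, 4 bp.

82, 56, 51, 22, 11, 4 bp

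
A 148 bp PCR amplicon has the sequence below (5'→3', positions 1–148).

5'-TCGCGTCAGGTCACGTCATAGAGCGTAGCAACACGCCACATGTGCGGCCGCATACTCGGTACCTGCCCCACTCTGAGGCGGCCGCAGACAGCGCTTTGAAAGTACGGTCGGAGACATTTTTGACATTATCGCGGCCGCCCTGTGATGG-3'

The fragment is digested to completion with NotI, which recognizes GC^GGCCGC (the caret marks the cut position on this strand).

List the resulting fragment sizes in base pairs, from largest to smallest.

NotI sites (GCGGCCGC) start at positions 44, 78, 131.
NotI cuts after base 2 of each site, so after positions 45, 79, 132.
Linear molecule, 3 cuts → 4 fragments:
  1–45 → 45 bp
  46–79 → 34 bp
  80–132 → 53 bp
  133–148 → 16 bp
Sorted largest to smallest: 53, 45, 34, 16 bp.

53, 45, 34, 16 bp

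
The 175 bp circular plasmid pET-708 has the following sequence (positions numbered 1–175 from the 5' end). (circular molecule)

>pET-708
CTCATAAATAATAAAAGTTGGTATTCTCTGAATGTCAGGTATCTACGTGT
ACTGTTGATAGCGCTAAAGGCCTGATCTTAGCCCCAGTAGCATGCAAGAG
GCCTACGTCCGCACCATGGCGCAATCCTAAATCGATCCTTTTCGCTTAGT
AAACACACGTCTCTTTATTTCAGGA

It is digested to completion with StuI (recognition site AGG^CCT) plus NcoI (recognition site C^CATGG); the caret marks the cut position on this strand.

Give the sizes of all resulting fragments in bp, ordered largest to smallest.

131, 31, 13 bp

StuI sites (AGGCCT) start at positions 68, 99.
StuI cuts after base 3 of each site, so after positions 70, 101.
The NcoI site (CCATGG) starts at position 114.
NcoI cuts after the first base of each site, so after position 114.
Combined cut positions: 70, 101, 114.
Circular molecule, 3 cuts → 3 fragments:
  71–101 → 31 bp
  102–114 → 13 bp
  115–175 then 1–70 → 61 + 70 = 131 bp
Sorted largest to smallest: 131, 31, 13 bp.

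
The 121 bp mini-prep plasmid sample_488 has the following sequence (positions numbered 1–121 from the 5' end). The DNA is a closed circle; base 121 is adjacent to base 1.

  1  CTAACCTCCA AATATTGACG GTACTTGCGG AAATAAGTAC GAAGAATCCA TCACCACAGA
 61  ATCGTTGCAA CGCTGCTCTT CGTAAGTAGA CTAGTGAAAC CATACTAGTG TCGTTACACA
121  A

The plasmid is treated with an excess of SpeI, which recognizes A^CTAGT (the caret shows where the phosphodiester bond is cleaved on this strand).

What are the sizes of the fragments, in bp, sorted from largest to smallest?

SpeI sites (ACTAGT) start at positions 90, 104.
SpeI cuts after the first base of each site, so after positions 90, 104.
Circular molecule, 2 cuts → 2 fragments:
  91–104 → 14 bp
  105–121 then 1–90 → 17 + 90 = 107 bp
Sorted largest to smallest: 107, 14 bp.

107, 14 bp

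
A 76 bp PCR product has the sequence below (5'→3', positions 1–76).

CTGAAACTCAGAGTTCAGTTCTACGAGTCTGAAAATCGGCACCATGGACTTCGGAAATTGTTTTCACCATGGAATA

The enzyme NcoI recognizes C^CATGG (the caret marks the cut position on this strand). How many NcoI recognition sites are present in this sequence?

2

CCATGG occurs starting at positions 42, 67.
NcoI cuts at 2 sites.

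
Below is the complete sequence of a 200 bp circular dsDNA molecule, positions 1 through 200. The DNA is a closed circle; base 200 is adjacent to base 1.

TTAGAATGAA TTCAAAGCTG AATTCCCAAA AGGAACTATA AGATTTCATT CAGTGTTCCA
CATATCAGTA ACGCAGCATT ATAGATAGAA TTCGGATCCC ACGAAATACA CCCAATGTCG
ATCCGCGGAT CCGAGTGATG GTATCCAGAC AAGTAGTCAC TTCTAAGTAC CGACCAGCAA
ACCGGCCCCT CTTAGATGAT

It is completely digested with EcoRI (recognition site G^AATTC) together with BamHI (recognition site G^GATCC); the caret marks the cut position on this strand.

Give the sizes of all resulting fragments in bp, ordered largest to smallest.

81, 68, 33, 12, 6 bp

EcoRI sites (GAATTC) start at positions 8, 20, 88.
EcoRI cuts after the first base of each site, so after positions 8, 20, 88.
BamHI sites (GGATCC) start at positions 94, 127.
BamHI cuts after the first base of each site, so after positions 94, 127.
Combined cut positions: 8, 20, 88, 94, 127.
Circular molecule, 5 cuts → 5 fragments:
  9–20 → 12 bp
  21–88 → 68 bp
  89–94 → 6 bp
  95–127 → 33 bp
  128–200 then 1–8 → 73 + 8 = 81 bp
Sorted largest to smallest: 81, 68, 33, 12, 6 bp.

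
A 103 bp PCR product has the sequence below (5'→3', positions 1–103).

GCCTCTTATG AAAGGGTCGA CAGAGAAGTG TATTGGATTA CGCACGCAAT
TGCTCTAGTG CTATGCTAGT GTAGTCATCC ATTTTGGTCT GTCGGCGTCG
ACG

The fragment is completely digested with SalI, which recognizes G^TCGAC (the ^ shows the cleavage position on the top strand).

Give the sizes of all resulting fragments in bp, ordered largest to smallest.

SalI sites (GTCGAC) start at positions 16, 97.
SalI cuts after the first base of each site, so after positions 16, 97.
Linear molecule, 2 cuts → 3 fragments:
  1–16 → 16 bp
  17–97 → 81 bp
  98–103 → 6 bp
Sorted largest to smallest: 81, 16, 6 bp.

81, 16, 6 bp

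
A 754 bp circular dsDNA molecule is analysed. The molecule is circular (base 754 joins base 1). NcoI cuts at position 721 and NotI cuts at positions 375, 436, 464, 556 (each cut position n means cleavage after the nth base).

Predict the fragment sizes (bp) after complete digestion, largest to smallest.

Combined cut positions (sorted): 375, 436, 464, 556, 721.
Circular molecule, 5 cuts → 5 fragments:
  436 − 375 = 61 bp
  464 − 436 = 28 bp
  556 − 464 = 92 bp
  721 − 556 = 165 bp
  wrap: 754 − 721 + 375 = 408 bp
Sorted largest to smallest: 408, 165, 92, 61, 28 bp.

408, 165, 92, 61, 28 bp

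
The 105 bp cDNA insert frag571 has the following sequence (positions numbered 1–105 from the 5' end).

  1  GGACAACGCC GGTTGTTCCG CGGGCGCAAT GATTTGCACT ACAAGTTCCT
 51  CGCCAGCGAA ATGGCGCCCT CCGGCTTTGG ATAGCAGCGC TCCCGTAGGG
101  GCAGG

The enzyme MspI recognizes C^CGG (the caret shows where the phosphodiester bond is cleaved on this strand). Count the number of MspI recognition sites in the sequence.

CCGG occurs starting at positions 9, 71.
MspI cuts at 2 sites.

2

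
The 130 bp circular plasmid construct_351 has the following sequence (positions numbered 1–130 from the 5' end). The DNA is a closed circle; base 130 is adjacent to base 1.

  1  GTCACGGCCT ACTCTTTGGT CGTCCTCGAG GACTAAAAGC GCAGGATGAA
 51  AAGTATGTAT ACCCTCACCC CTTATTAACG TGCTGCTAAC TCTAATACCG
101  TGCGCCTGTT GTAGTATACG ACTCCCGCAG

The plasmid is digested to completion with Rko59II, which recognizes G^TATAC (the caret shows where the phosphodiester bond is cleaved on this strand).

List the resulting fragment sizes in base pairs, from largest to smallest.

73, 57 bp

Rko59II sites (GTATAC) start at positions 57, 114.
Rko59II cuts after the first base of each site, so after positions 57, 114.
Circular molecule, 2 cuts → 2 fragments:
  58–114 → 57 bp
  115–130 then 1–57 → 16 + 57 = 73 bp
Sorted largest to smallest: 73, 57 bp.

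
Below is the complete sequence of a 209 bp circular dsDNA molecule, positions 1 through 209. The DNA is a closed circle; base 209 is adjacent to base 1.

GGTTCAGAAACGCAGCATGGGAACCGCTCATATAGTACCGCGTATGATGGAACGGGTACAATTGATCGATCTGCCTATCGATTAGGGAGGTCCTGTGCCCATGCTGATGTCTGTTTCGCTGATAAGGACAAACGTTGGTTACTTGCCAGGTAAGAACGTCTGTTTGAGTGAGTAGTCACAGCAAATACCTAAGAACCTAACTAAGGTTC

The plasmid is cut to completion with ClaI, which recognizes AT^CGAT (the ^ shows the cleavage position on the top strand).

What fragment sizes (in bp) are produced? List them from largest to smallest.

ClaI sites (ATCGAT) start at positions 65, 77.
ClaI cuts after base 2 of each site, so after positions 66, 78.
Circular molecule, 2 cuts → 2 fragments:
  67–78 → 12 bp
  79–209 then 1–66 → 131 + 66 = 197 bp
Sorted largest to smallest: 197, 12 bp.

197, 12 bp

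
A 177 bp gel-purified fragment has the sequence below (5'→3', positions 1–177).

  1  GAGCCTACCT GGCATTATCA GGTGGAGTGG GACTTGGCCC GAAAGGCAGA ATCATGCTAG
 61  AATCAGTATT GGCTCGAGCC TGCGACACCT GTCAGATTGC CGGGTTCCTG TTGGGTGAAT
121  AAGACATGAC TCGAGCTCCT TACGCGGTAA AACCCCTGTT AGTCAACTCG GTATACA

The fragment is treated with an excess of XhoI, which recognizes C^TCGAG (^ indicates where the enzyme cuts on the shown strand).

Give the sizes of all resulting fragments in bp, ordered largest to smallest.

73, 57, 47 bp

XhoI sites (CTCGAG) start at positions 73, 130.
XhoI cuts after the first base of each site, so after positions 73, 130.
Linear molecule, 2 cuts → 3 fragments:
  1–73 → 73 bp
  74–130 → 57 bp
  131–177 → 47 bp
Sorted largest to smallest: 73, 57, 47 bp.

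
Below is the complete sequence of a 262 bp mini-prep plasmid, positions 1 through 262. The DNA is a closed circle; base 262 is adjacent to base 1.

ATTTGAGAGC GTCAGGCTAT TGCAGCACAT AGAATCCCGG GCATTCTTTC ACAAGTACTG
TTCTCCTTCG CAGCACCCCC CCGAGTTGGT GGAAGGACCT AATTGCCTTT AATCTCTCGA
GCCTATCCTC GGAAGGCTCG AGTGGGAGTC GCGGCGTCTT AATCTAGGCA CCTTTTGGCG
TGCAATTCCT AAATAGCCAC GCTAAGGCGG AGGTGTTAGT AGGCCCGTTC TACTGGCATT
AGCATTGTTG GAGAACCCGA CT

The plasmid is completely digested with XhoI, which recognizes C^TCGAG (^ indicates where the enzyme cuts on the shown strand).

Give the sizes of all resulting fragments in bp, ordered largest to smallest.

XhoI sites (CTCGAG) start at positions 116, 137.
XhoI cuts after the first base of each site, so after positions 116, 137.
Circular molecule, 2 cuts → 2 fragments:
  117–137 → 21 bp
  138–262 then 1–116 → 125 + 116 = 241 bp
Sorted largest to smallest: 241, 21 bp.

241, 21 bp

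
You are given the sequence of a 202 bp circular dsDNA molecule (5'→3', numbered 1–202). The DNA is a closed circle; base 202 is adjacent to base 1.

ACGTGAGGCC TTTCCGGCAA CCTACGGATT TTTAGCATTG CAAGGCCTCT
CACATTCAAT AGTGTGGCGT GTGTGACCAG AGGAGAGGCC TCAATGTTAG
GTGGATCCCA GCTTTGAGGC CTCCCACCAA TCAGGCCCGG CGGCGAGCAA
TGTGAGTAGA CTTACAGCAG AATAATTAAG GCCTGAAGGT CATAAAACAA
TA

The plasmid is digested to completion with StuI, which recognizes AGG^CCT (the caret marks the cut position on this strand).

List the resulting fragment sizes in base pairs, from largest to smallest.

62, 43, 37, 31, 29 bp

StuI sites (AGGCCT) start at positions 6, 43, 86, 117, 179.
StuI cuts after base 3 of each site, so after positions 8, 45, 88, 119, 181.
Circular molecule, 5 cuts → 5 fragments:
  9–45 → 37 bp
  46–88 → 43 bp
  89–119 → 31 bp
  120–181 → 62 bp
  182–202 then 1–8 → 21 + 8 = 29 bp
Sorted largest to smallest: 62, 43, 37, 31, 29 bp.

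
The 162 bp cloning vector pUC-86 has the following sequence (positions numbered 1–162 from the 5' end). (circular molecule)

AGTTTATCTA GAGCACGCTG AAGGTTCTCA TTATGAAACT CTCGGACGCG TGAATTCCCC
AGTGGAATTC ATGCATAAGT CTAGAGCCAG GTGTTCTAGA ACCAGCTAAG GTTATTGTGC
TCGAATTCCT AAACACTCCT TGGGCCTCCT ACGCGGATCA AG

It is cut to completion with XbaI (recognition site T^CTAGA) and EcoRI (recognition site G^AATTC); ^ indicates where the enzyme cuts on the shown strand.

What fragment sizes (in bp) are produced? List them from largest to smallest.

46, 45, 28, 15, 15, 13 bp

XbaI sites (TCTAGA) start at positions 7, 80, 95.
XbaI cuts after the first base of each site, so after positions 7, 80, 95.
EcoRI sites (GAATTC) start at positions 52, 65, 123.
EcoRI cuts after the first base of each site, so after positions 52, 65, 123.
Combined cut positions: 7, 52, 65, 80, 95, 123.
Circular molecule, 6 cuts → 6 fragments:
  8–52 → 45 bp
  53–65 → 13 bp
  66–80 → 15 bp
  81–95 → 15 bp
  96–123 → 28 bp
  124–162 then 1–7 → 39 + 7 = 46 bp
Sorted largest to smallest: 46, 45, 28, 15, 15, 13 bp.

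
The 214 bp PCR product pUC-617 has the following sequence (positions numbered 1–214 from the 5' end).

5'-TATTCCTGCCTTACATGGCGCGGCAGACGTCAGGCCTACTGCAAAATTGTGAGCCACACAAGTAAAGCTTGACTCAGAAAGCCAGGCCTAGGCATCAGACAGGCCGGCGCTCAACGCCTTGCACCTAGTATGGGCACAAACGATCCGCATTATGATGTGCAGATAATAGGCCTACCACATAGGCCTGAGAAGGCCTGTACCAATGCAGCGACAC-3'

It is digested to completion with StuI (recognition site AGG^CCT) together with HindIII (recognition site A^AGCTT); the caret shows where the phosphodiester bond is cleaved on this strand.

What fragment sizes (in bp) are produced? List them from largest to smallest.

84, 34, 31, 21, 21, 13, 10 bp

StuI sites (AGGCCT) start at positions 32, 84, 168, 181, 191.
StuI cuts after base 3 of each site, so after positions 34, 86, 170, 183, 193.
The HindIII site (AAGCTT) starts at position 65.
HindIII cuts after the first base of each site, so after position 65.
Combined cut positions: 34, 65, 86, 170, 183, 193.
Linear molecule, 6 cuts → 7 fragments:
  1–34 → 34 bp
  35–65 → 31 bp
  66–86 → 21 bp
  87–170 → 84 bp
  171–183 → 13 bp
  184–193 → 10 bp
  194–214 → 21 bp
Sorted largest to smallest: 84, 34, 31, 21, 21, 13, 10 bp.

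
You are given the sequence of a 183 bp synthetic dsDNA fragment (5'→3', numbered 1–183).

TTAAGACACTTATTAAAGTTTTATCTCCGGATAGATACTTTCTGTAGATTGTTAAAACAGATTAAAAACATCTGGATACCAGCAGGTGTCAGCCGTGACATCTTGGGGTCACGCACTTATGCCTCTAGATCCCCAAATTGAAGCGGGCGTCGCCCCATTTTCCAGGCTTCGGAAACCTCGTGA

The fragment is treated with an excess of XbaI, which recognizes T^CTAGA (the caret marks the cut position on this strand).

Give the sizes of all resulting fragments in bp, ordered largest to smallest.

124, 59 bp

The XbaI site (TCTAGA) starts at position 124.
XbaI cuts after the first base of each site, so after position 124.
Linear molecule, 1 cut → 2 fragments:
  1–124 → 124 bp
  125–183 → 59 bp
Sorted largest to smallest: 124, 59 bp.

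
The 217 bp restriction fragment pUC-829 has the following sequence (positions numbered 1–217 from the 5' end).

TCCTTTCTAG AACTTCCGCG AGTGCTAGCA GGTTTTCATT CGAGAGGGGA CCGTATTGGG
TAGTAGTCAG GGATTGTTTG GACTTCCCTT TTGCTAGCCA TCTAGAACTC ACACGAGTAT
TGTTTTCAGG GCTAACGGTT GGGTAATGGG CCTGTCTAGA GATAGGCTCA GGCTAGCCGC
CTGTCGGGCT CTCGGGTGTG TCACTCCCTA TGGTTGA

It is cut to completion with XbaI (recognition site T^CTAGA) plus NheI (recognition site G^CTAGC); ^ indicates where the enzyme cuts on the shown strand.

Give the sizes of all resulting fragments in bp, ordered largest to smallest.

69, 54, 45, 18, 17, 8, 6 bp

XbaI sites (TCTAGA) start at positions 6, 101, 155.
XbaI cuts after the first base of each site, so after positions 6, 101, 155.
NheI sites (GCTAGC) start at positions 24, 93, 172.
NheI cuts after the first base of each site, so after positions 24, 93, 172.
Combined cut positions: 6, 24, 93, 101, 155, 172.
Linear molecule, 6 cuts → 7 fragments:
  1–6 → 6 bp
  7–24 → 18 bp
  25–93 → 69 bp
  94–101 → 8 bp
  102–155 → 54 bp
  156–172 → 17 bp
  173–217 → 45 bp
Sorted largest to smallest: 69, 54, 45, 18, 17, 8, 6 bp.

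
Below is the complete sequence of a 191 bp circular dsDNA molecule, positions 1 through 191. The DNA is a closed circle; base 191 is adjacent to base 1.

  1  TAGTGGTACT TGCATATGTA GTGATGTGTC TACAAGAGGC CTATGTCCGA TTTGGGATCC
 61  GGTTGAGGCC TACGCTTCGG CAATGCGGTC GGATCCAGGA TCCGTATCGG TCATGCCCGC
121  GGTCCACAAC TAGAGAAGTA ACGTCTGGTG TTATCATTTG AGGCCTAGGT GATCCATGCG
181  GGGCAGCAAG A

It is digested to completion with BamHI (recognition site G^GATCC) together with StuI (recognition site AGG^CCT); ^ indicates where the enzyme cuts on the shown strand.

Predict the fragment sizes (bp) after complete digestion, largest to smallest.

BamHI sites (GGATCC) start at positions 55, 91, 98.
BamHI cuts after the first base of each site, so after positions 55, 91, 98.
StuI sites (AGGCCT) start at positions 37, 66, 161.
StuI cuts after base 3 of each site, so after positions 39, 68, 163.
Combined cut positions: 39, 55, 68, 91, 98, 163.
Circular molecule, 6 cuts → 6 fragments:
  40–55 → 16 bp
  56–68 → 13 bp
  69–91 → 23 bp
  92–98 → 7 bp
  99–163 → 65 bp
  164–191 then 1–39 → 28 + 39 = 67 bp
Sorted largest to smallest: 67, 65, 23, 16, 13, 7 bp.

67, 65, 23, 16, 13, 7 bp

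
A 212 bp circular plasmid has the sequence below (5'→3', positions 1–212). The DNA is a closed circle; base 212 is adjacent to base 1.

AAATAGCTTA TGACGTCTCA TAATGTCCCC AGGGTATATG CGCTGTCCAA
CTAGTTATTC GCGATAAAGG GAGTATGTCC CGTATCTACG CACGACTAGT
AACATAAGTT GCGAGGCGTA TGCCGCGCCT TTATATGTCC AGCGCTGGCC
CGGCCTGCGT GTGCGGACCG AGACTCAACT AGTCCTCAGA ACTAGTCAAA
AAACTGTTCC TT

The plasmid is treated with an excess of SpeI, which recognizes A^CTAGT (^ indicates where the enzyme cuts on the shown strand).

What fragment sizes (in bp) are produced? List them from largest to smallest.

SpeI sites (ACTAGT) start at positions 50, 95, 178, 191.
SpeI cuts after the first base of each site, so after positions 50, 95, 178, 191.
Circular molecule, 4 cuts → 4 fragments:
  51–95 → 45 bp
  96–178 → 83 bp
  179–191 → 13 bp
  192–212 then 1–50 → 21 + 50 = 71 bp
Sorted largest to smallest: 83, 71, 45, 13 bp.

83, 71, 45, 13 bp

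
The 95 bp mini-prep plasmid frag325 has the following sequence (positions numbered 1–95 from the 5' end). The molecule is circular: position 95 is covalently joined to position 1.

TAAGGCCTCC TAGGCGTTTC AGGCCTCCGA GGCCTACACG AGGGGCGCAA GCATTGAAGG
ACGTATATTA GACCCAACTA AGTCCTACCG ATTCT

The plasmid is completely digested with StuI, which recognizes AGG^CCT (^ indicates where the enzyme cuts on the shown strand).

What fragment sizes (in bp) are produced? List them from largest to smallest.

68, 18, 9 bp

StuI sites (AGGCCT) start at positions 3, 21, 30.
StuI cuts after base 3 of each site, so after positions 5, 23, 32.
Circular molecule, 3 cuts → 3 fragments:
  6–23 → 18 bp
  24–32 → 9 bp
  33–95 then 1–5 → 63 + 5 = 68 bp
Sorted largest to smallest: 68, 18, 9 bp.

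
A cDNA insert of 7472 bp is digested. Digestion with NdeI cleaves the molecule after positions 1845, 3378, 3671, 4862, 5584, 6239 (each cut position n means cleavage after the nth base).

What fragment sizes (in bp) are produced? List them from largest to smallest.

Linear molecule, 6 cuts → 7 fragments:
  1845 − 0 = 1845 bp
  3378 − 1845 = 1533 bp
  3671 − 3378 = 293 bp
  4862 − 3671 = 1191 bp
  5584 − 4862 = 722 bp
  6239 − 5584 = 655 bp
  7472 − 6239 = 1233 bp
Sorted largest to smallest: 1845, 1533, 1233, 1191, 722, 655, 293 bp.

1845, 1533, 1233, 1191, 722, 655, 293 bp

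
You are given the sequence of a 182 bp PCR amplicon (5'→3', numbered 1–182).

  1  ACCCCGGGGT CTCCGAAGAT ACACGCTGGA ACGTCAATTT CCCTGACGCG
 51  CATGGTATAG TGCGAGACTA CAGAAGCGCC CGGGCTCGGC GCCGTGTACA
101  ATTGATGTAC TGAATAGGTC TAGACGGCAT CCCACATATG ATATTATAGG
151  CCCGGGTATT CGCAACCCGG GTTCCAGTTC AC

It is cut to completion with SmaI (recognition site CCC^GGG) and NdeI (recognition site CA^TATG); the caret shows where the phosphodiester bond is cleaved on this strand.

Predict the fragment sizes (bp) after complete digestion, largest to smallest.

SmaI sites (CCCGGG) start at positions 3, 79, 151, 166.
SmaI cuts after base 3 of each site, so after positions 5, 81, 153, 168.
The NdeI site (CATATG) starts at position 135.
NdeI cuts after base 2 of each site, so after position 136.
Combined cut positions: 5, 81, 136, 153, 168.
Linear molecule, 5 cuts → 6 fragments:
  1–5 → 5 bp
  6–81 → 76 bp
  82–136 → 55 bp
  137–153 → 17 bp
  154–168 → 15 bp
  169–182 → 14 bp
Sorted largest to smallest: 76, 55, 17, 15, 14, 5 bp.

76, 55, 17, 15, 14, 5 bp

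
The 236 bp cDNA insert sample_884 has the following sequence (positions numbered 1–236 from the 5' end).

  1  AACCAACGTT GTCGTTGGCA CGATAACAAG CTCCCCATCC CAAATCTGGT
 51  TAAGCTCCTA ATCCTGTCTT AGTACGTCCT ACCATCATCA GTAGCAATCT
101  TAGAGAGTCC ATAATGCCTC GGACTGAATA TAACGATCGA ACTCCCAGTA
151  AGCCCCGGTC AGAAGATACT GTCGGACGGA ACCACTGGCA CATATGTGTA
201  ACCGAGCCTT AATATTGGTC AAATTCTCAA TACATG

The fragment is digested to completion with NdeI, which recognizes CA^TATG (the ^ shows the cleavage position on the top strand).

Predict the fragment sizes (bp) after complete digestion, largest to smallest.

The NdeI site (CATATG) starts at position 191.
NdeI cuts after base 2 of each site, so after position 192.
Linear molecule, 1 cut → 2 fragments:
  1–192 → 192 bp
  193–236 → 44 bp
Sorted largest to smallest: 192, 44 bp.

192, 44 bp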